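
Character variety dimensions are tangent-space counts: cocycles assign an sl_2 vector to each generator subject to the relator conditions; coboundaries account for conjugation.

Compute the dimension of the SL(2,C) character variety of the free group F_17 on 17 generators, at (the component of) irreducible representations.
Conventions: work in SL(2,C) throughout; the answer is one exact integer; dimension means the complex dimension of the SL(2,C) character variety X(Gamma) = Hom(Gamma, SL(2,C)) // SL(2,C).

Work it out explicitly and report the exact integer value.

48

The free group F_17: 17 generators, no relators.
Z^1(Gamma, Ad rho) = (sl_2)^17: a cocycle is a free choice of one sl_2 vector per generator, so dim Z^1 = 3*17 = 51.
dim B^1 = 3: the coboundary map is injective because an irreducible image has centralizer 0 in sl_2.
dim H^1 = 51 - 3 = 48, which is dim X.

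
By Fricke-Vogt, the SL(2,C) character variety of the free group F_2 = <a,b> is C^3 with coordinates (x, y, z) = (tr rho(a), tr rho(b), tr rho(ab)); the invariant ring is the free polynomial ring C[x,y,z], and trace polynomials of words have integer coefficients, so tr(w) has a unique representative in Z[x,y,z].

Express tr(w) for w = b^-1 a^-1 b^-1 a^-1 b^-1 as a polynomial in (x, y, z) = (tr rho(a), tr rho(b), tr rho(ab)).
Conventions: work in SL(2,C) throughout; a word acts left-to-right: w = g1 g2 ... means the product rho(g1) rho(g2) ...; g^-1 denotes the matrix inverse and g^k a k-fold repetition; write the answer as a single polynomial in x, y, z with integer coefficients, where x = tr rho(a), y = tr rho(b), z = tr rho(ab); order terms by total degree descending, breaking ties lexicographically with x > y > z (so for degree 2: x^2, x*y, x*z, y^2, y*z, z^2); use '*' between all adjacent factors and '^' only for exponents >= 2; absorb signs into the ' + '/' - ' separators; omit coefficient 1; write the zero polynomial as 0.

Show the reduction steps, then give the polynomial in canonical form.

y*z^2 - x*z - y

use: trace(b^-1) = trace(b) = y
trace(b^-1 a) = trace(a) * trace(b) - trace(a b) = x*y - z
trace(b^-1 a^-1) = trace(b^-1) * trace(a) - trace(b^-1 a) = z
apply: trace(b^-1 a^-1 b^-1) = trace(b^-1 a^-1) * trace(b) - trace(b^-1 a^-1 b) = y*z - x
use: trace(b^-1 a b^-1) = trace(b^-1 a) * trace(b) - trace(b^-1 a b) = x*y^2 - y*z - x
apply: trace(a^2) = trace(a) * trace(a) - trace(1) = x^2 - 2
trace(a^2 b) = trace(a) * trace(b a) - trace(b) = x*z - y
use: trace(a b^-1 a) = trace(a^2) * trace(b) - trace(a^2 b) = x^2*y - x*z - y
trace(a b a b) = trace(a b) * trace(a b) - trace(1)   [split at repeated a] = z^2 - 2
apply: trace(a b^-1 a b) = trace(a b a) * trace(b) - trace(a b a b) = x*y*z - y^2 - z^2 + 2
apply: trace(b^-1 a b^-1 a) = trace(a b^-1 a) * trace(b) - trace(a b^-1 a b) = x^2*y^2 - 2*x*y*z + z^2 - 2
use: trace(b^-1 a^-1 b^-1 a) = trace(b^-1 a b^-1) * trace(a) - trace(b^-1 a b^-1 a) = x*y*z - x^2 - z^2 + 2
trace(b^-1 a^-1 b^-1 a^-1) = trace(b^-1 a^-1 b^-1) * trace(a) - trace(b^-1 a^-1 b^-1 a) = z^2 - 2
apply: trace(b^-1 a^-1 b^-1 a^-1 b^-1) = trace(b^-1 a^-1 b^-1 a^-1) * trace(b) - trace(b^-1 a^-1 b^-1 a^-1 b) = y*z^2 - x*z - y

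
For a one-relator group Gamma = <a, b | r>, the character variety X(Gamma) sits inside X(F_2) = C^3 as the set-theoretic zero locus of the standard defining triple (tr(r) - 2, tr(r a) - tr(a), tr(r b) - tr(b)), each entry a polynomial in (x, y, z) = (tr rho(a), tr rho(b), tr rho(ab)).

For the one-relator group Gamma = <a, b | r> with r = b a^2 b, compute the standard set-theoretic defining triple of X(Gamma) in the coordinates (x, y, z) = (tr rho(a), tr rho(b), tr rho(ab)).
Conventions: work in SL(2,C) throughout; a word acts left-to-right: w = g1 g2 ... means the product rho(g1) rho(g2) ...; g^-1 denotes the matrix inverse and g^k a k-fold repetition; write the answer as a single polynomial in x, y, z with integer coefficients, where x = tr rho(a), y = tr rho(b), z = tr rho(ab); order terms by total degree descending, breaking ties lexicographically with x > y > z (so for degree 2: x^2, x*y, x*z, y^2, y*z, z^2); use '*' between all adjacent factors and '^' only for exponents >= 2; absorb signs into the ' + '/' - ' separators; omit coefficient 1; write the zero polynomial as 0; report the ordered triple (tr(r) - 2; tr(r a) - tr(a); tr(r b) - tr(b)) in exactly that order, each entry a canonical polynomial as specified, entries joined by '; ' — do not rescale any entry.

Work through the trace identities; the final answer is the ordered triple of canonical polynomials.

x*y*z - x^2 - y^2; x*z^2 - y*z - 2*x; x*y^2*z - x^2*y - y^3 - x*z + 2*y

tr(b^2 a) = tr(b) * tr(a b) - tr(a)   [square of b] = y*z - x
apply: tr(b^2) = tr(b) * tr(b) - tr(1)   [square of b] = y^2 - 2
tr(b a^2 b) = tr(a) * tr(b^2 a) - tr(b^2)   [square of a] = x*y*z - x^2 - y^2 + 2
use: tr(b a b a) = tr(b a) * tr(b a) - tr(1)   [split at repeated b] = z^2 - 2
use: tr(b a^2 b a) = tr(a) * tr(b a b a) - tr(b a b) = x*z^2 - y*z - x
tr(a^2 b) = tr(a) * tr(b a) - tr(b)  (reduce the a square) = x*z - y
tr(b a^2 b^2) = tr(b) * tr(a^2 b^2) - tr(a^2 b)  (reduce the b square) = x*y^2*z - x^2*y - y^3 - x*z + 3*y
assemble the triple (tr(r) - 2; tr(r a) - x; tr(r b) - y)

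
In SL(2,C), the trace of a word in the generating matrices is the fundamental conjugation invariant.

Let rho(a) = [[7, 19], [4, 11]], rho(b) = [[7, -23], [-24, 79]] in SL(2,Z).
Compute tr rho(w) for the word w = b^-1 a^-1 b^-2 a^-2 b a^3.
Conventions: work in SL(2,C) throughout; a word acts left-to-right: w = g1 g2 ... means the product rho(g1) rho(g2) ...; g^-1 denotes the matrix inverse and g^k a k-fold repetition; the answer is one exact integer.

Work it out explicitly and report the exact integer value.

rho(b^-1) = [[79, 23], [24, 7]]
... * rho(a^-1) = [[11, -19], [-4, 7]]  ->  [[777, -1340], [236, -407]]
... * rho(b^-1) = [[79, 23], [24, 7]]  ->  [[29223, 8491], [8876, 2579]]
... * rho(b^-1) = [[79, 23], [24, 7]]  ->  [[2512401, 731566], [763100, 222201]]
... * rho(a^-1) = [[11, -19], [-4, 7]]  ->  [[24710147, -42614657], [7505296, -12943493]]
... * rho(a^-1) = [[11, -19], [-4, 7]]  ->  [[442270245, -767795392], [134332228, -233205075]]
... * rho(b) = [[7, -23], [-24, 79]]  ->  [[21522981123, -70828051603], [6537247396, -21512842169]]
... * rho(a) = [[7, 19], [4, 11]]  ->  [[-132651338551, -370171926296], [-40290636904, -112433563335]]
... * rho(a) = [[7, 19], [4, 11]]  ->  [[-2409247075041, -6592266621725], [-731768711668, -2002291297861]]
... * rho(a) = [[7, 19], [4, 11]]  ->  [[-43233796012187, -118290627264754], [-13131546173120, -35928809798163]]
tr = -43233796012187 + -35928809798163 = -79162605810350

-79162605810350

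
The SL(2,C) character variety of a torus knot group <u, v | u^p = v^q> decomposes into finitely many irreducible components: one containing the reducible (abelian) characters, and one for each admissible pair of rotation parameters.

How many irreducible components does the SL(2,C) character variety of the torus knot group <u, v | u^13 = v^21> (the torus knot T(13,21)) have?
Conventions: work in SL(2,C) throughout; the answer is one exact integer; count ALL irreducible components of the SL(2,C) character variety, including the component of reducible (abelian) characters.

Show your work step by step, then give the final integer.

121

For T(13,21): irreducibility forces the central element u^13 = v^21 to one of +I, -I.
This locks tr(u) to 2*cos(pi*alpha/13), alpha in 1..12, and tr(v) to 2*cos(pi*beta/21), beta in 1..20, on each component of irreducible characters.
Consistency of u^13 = (-1)^alpha I with v^21 = (-1)^beta I forces alpha = beta (mod 2).
Counting: 6 odd alphas x 10 odd betas + 6 even alphas x 10 even betas = 60 + 60 = 120.
Total: 120 irreducible-character components + 1 reducible (abelian) component = 121.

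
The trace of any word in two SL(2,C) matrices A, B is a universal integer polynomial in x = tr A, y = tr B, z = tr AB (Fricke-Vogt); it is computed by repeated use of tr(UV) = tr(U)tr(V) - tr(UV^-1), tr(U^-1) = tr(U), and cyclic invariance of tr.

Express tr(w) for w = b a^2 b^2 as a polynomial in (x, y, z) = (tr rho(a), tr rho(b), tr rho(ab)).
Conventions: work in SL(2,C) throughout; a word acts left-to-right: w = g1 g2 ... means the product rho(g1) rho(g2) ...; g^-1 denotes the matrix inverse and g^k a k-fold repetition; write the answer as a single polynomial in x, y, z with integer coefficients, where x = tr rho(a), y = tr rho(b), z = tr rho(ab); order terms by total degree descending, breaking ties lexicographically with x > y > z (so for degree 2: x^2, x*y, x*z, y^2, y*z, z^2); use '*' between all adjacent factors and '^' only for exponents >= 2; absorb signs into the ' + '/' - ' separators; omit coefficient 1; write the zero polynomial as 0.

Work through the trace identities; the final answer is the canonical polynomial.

x*y^2*z - x^2*y - y^3 - x*z + 3*y

next, trace(b a b) = trace(b)*trace(a b) - trace(a) = y*z - x
trace(b^3 a) = trace(b)*trace(b a b) - trace(b a) = y^2*z - x*y - z
trace(b^2) = trace(b)*trace(b) - trace(1) = y^2 - 2
next, trace(b^3) = trace(b)*trace(b^2) - trace(b) = y^3 - 3*y
trace(b a^2 b^2) = trace(a)*trace(b^3 a) - trace(b^3) = x*y^2*z - x^2*y - y^3 - x*z + 3*y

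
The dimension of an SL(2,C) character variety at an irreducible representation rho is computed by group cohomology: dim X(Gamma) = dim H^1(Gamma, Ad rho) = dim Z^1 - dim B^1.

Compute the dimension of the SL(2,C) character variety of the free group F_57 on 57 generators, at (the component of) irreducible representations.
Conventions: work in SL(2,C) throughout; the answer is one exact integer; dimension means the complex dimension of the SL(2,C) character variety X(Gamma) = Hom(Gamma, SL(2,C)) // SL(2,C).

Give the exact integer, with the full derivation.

The free group F_57: 57 generators, no relators.
A cocycle picks one sl_2 vector per generator freely, giving dim Z^1 = 3*57 = 171.
At an irreducible rho the centralizer of the image in sl_2 is 0, so the coboundary map sl_2 -> Z^1 is injective: dim B^1 = 3.
dim X = dim H^1 = dim Z^1 - dim B^1 = 171 - 3 = 168.

168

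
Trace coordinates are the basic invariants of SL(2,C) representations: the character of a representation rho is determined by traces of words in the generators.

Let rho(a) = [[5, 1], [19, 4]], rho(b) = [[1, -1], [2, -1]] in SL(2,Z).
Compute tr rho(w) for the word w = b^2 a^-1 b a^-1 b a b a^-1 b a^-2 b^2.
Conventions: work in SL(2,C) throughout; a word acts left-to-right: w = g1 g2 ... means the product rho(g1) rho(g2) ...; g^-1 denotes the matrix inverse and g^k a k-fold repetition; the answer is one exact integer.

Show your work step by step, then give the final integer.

rho(b) = [[1, -1], [2, -1]]
... * rho(b) = [[1, -1], [2, -1]]  ->  [[-1, 0], [0, -1]]
... * rho(a^-1) = [[4, -1], [-19, 5]]  ->  [[-4, 1], [19, -5]]
... * rho(b) = [[1, -1], [2, -1]]  ->  [[-2, 3], [9, -14]]
... * rho(a^-1) = [[4, -1], [-19, 5]]  ->  [[-65, 17], [302, -79]]
... * rho(b) = [[1, -1], [2, -1]]  ->  [[-31, 48], [144, -223]]
... * rho(a) = [[5, 1], [19, 4]]  ->  [[757, 161], [-3517, -748]]
... * rho(b) = [[1, -1], [2, -1]]  ->  [[1079, -918], [-5013, 4265]]
... * rho(a^-1) = [[4, -1], [-19, 5]]  ->  [[21758, -5669], [-101087, 26338]]
... * rho(b) = [[1, -1], [2, -1]]  ->  [[10420, -16089], [-48411, 74749]]
... * rho(a^-1) = [[4, -1], [-19, 5]]  ->  [[347371, -90865], [-1613875, 422156]]
... * rho(a^-1) = [[4, -1], [-19, 5]]  ->  [[3115919, -801696], [-14476464, 3724655]]
... * rho(b) = [[1, -1], [2, -1]]  ->  [[1512527, -2314223], [-7027154, 10751809]]
... * rho(b) = [[1, -1], [2, -1]]  ->  [[-3115919, 801696], [14476464, -3724655]]
tr = -3115919 + -3724655 = -6840574

-6840574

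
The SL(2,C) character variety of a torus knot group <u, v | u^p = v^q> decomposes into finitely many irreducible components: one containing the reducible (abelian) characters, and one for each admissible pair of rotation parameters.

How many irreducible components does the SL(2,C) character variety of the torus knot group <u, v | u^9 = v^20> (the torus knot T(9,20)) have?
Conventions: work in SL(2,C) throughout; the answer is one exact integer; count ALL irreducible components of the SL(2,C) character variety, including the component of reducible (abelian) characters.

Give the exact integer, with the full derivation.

77

For T(9,20): irreducibility forces the central element u^9 = v^20 to one of +I, -I.
On an irreducible component, tr(u) is locked at 2*cos(pi*alpha/9) for some alpha in 1..8, and tr(v) at 2*cos(pi*beta/20) for some beta in 1..19.
The two central values (-1)^alpha I and (-1)^beta I must be the same matrix, so alpha and beta share a parity.
Counting: 4 odd alphas x 10 odd betas + 4 even alphas x 9 even betas = 40 + 36 = 76.
Total: 76 irreducible-character components + 1 reducible (abelian) component = 77.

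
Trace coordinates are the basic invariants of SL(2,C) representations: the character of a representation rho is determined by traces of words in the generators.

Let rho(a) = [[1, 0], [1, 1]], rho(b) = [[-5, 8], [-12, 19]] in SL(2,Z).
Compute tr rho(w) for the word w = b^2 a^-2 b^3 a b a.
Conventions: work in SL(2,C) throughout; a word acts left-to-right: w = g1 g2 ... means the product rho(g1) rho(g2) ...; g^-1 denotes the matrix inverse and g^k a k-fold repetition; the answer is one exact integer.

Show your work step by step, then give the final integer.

rho(b) = [[-5, 8], [-12, 19]]
... * rho(b) = [[-5, 8], [-12, 19]]  ->  [[-71, 112], [-168, 265]]
... * rho(a^-1) = [[1, 0], [-1, 1]]  ->  [[-183, 112], [-433, 265]]
... * rho(a^-1) = [[1, 0], [-1, 1]]  ->  [[-295, 112], [-698, 265]]
... * rho(b) = [[-5, 8], [-12, 19]]  ->  [[131, -232], [310, -549]]
... * rho(b) = [[-5, 8], [-12, 19]]  ->  [[2129, -3360], [5038, -7951]]
... * rho(b) = [[-5, 8], [-12, 19]]  ->  [[29675, -46808], [70222, -110765]]
... * rho(a) = [[1, 0], [1, 1]]  ->  [[-17133, -46808], [-40543, -110765]]
... * rho(b) = [[-5, 8], [-12, 19]]  ->  [[647361, -1026416], [1531895, -2428879]]
... * rho(a) = [[1, 0], [1, 1]]  ->  [[-379055, -1026416], [-896984, -2428879]]
tr = -379055 + -2428879 = -2807934

-2807934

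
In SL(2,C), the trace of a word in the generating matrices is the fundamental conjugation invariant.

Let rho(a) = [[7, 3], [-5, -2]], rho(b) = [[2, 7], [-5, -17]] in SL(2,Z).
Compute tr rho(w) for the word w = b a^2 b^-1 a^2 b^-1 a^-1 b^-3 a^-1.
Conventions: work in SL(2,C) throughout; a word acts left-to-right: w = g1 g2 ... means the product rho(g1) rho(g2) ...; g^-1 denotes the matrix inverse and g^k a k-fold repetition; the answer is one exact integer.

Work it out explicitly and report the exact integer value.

rho(b) = [[2, 7], [-5, -17]]
... * rho(a) = [[7, 3], [-5, -2]]  ->  [[-21, -8], [50, 19]]
... * rho(a) = [[7, 3], [-5, -2]]  ->  [[-107, -47], [255, 112]]
... * rho(b^-1) = [[-17, -7], [5, 2]]  ->  [[1584, 655], [-3775, -1561]]
... * rho(a) = [[7, 3], [-5, -2]]  ->  [[7813, 3442], [-18620, -8203]]
... * rho(a) = [[7, 3], [-5, -2]]  ->  [[37481, 16555], [-89325, -39454]]
... * rho(b^-1) = [[-17, -7], [5, 2]]  ->  [[-554402, -229257], [1321255, 546367]]
... * rho(a^-1) = [[-2, -3], [5, 7]]  ->  [[-37481, 58407], [89325, -139196]]
... * rho(b^-1) = [[-17, -7], [5, 2]]  ->  [[929212, 379181], [-2214505, -903667]]
... * rho(b^-1) = [[-17, -7], [5, 2]]  ->  [[-13900699, -5746122], [33128250, 13694201]]
... * rho(b^-1) = [[-17, -7], [5, 2]]  ->  [[207581273, 85812649], [-494709245, -204509348]]
... * rho(a^-1) = [[-2, -3], [5, 7]]  ->  [[13900699, -22055276], [-33128250, 52562299]]
tr = 13900699 + 52562299 = 66462998

66462998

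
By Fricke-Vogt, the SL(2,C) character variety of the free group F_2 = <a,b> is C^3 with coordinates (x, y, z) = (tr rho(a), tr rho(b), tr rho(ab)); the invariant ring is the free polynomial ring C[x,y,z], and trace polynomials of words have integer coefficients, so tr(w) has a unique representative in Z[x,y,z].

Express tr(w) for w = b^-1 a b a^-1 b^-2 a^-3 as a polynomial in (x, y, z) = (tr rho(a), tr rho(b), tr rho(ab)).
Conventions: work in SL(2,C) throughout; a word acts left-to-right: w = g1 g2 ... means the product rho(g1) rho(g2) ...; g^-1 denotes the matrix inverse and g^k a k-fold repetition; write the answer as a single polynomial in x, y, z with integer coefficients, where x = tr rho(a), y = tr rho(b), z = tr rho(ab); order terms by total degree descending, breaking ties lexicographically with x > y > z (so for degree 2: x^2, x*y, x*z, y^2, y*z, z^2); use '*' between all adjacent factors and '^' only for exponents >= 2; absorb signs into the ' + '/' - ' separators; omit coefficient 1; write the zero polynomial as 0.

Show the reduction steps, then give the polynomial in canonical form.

-x^3*y^2*z^2 + 2*x^4*y*z + 2*x^2*y^3*z + x^2*y*z^3 - x^5 - 2*x^3*y^2 - x^3*z^2 - x*y^4 - 6*x^2*y*z - y^3*z - y*z^3 + 5*x^3 + 5*x*y^2 + 2*x*z^2 + 3*y*z - 5*x

and trace(a^-1 b) = trace(b) * trace(a) - trace(b a)   [inverse elimination on a] = x*y - z
and trace(a^-2 b) = trace(a^-1 b) * trace(a) - trace(a^-1 b a)   [inverse elimination on a] = x^2*y - x*z - y
and trace(a^-2 b a^-1) = trace(a^-2 b) * trace(a) - trace(a^-2 b a)   [inverse elimination on a] = x^3*y - x^2*z - 2*x*y + z
and trace(b^2) = trace(b) * trace(b) - trace(1)   [square of b] = y^2 - 2
next, trace(b^2 a) = trace(b) * trace(a b) - trace(a)   [square of b] = y*z - x
trace(b a^-1 b) = trace(b^2) * trace(a) - trace(b^2 a)   [inverse elimination on a] = x*y^2 - y*z - x
trace(b a b a) = trace(b a) * trace(b a) - trace(1)   [split at a repeated b] = z^2 - 2
and trace(b a^-1 b a) = trace(b a b) * trace(a) - trace(b a b a)   [inverse elimination on a] = x*y*z - x^2 - z^2 + 2
next, trace(b a^-1 b a^-1) = trace(b a^-1 b) * trace(a) - trace(b a^-1 b a)   [inverse elimination on a] = x^2*y^2 - 2*x*y*z + z^2 - 2
trace(a^-2 b a^-1 b) = trace(b a^-1 b a^-1) * trace(a) - trace(b a^-1 b)   [inverse elimination on a] = x^3*y^2 - 2*x^2*y*z - x*y^2 + x*z^2 + y*z - x
next, trace(b a^-1 b^-1 a^-2) = trace(a^-2 b a^-1) * trace(b) - trace(a^-2 b a^-1 b)   [inverse elimination on b] = x^2*y*z - x*y^2 - x*z^2 + x
trace(a b a) = trace(a) * trace(b a) - trace(b)   [square of a] = x*z - y
and trace(a b a b a) = trace(a) * trace(b a b a) - trace(b a b)   [square of a] = x*z^2 - y*z - x
trace(a b a b a b) = trace(b a) * trace(b a b a) - trace(b^-1 a^-1)   [split at a repeated b] = z^3 - 3*z
next, trace(b a b a b^-1 a) = trace(a b a b a) * trace(b) - trace(a b a b a b)   [inverse elimination on b] = x*y*z^2 - y^2*z - z^3 - x*y + 3*z
trace(a^-1 b a b a b^-1) = trace(b a b a b^-1) * trace(a) - trace(b a b a b^-1 a)   [inverse elimination on a] = -x*y*z^2 + x^2*z + y^2*z + z^3 - 3*z
trace(a^-2 b a b a b^-1) = trace(a^-1 b a b a b^-1) * trace(a) - trace(a^-1 b a b a b^-1 a)   [inverse elimination on a] = -x^2*y*z^2 + x^3*z + x*y^2*z + x*z^3 - 4*x*z + y
and trace(b^-1 a^-3 b a b a) = trace(a^-2 b a b a b^-1) * trace(a) - trace(a^-2 b a b a b^-1 a)   [inverse elimination on a] = -x^3*y*z^2 + x^4*z + x^2*y^2*z + x^2*z^3 + x*y*z^2 - 5*x^2*z - y^2*z - z^3 + x*y + 3*z
trace(a b a^-1 b^-1 a^-3 b) = trace(b^-1 a^-3 b a b) * trace(a) - trace(b^-1 a^-3 b a b a)   [inverse elimination on a] = x^3*y*z^2 - x^4*z - x^2*y^2*z - x^2*z^3 + x^3*y - x*y*z^2 + 4*x^2*z + y^2*z + z^3 - 2*x*y - 3*z
and trace(b^-1 a^-3 b^-1 a b a^-1) = trace(a b a^-1 b^-1 a^-3) * trace(b) - trace(a b a^-1 b^-1 a^-3 b)   [inverse elimination on b] = -x^3*y*z^2 + x^4*z + 2*x^2*y^2*z + x^2*z^3 - x^3*y - x*y^3 - 4*x^2*z - y^2*z - z^3 + 3*x*y + 3*z
and trace(b a b a^-2) = trace(a^-1 b a b) * trace(a) - trace(a^-1 b a b a)   [inverse elimination on a] = x^2*y*z - x^3 - x*z^2 - y*z + 3*x
next, trace(a b a^-3 b) = trace(b a b a^-2) * trace(a) - trace(b a b a^-1)   [inverse elimination on a] = x^3*y*z - x^4 - x^2*z^2 - 2*x*y*z + 4*x^2 + z^2 - 2
next, trace(a^-1 b^-1 a b a^-2) = trace(a b a^-3) * trace(b) - trace(a b a^-3 b)   [inverse elimination on b] = -x^3*y*z + x^4 + x^2*y^2 + x^2*z^2 + x*y*z - 4*x^2 - y^2 - z^2 + 2
trace(a^-1 b^-1 a b a^-1) = trace(a b a^-2) * trace(b) - trace(a b a^-2 b)   [inverse elimination on b] = -x^2*y*z + x^3 + x*y^2 + x*z^2 - 3*x
trace(a^-3 b^-1 a b a^-1) = trace(a^-1 b^-1 a b a^-2) * trace(a) - trace(a^-1 b^-1 a b a^-1)   [inverse elimination on a] = -x^4*y*z + x^5 + x^3*y^2 + x^3*z^2 + 2*x^2*y*z - 5*x^3 - 2*x*y^2 - 2*x*z^2 + 5*x
trace(b^-1 a b a^-1 b^-2 a^-3) = trace(b^-1 a^-3 b^-1 a b a^-1) * trace(b) - trace(b^-1 a^-3 b^-1 a b a^-1 b)   [inverse elimination on b] = -x^3*y^2*z^2 + 2*x^4*y*z + 2*x^2*y^3*z + x^2*y*z^3 - x^5 - 2*x^3*y^2 - x^3*z^2 - x*y^4 - 6*x^2*y*z - y^3*z - y*z^3 + 5*x^3 + 5*x*y^2 + 2*x*z^2 + 3*y*z - 5*x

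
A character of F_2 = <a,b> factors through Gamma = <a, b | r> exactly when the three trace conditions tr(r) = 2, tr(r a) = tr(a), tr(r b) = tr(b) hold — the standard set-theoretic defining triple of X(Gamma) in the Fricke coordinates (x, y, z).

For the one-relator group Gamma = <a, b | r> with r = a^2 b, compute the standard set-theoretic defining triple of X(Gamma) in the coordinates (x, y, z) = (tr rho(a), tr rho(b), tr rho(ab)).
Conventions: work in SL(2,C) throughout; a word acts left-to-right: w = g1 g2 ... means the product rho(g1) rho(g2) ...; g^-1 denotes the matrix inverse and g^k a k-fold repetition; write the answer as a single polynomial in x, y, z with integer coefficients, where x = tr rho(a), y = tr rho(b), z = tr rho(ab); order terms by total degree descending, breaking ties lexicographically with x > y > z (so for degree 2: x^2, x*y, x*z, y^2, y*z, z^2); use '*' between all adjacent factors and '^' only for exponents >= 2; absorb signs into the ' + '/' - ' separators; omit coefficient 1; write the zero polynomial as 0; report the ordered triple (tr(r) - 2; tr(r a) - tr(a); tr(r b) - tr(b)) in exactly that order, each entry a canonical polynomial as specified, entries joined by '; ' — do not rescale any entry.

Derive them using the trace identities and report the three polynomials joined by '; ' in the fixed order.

tr(a^2 b) = tr(a) tr(b a) - tr(b) = x*z - y
tr(a^2 b a) = tr(a) tr(a b a) - tr(a b)  (reduce the a square) = x^2*z - x*y - z
apply: tr(a^2) = tr(a) tr(a) - tr(1)  (reduce the a square) = x^2 - 2
use: tr(a^2 b^2) = tr(b) tr(a^2 b) - tr(a^2)  (reduce the b square) = x*y*z - x^2 - y^2 + 2
assemble the triple (tr(r) - 2; tr(r a) - x; tr(r b) - y)

x*z - y - 2; x^2*z - x*y - x - z; x*y*z - x^2 - y^2 - y + 2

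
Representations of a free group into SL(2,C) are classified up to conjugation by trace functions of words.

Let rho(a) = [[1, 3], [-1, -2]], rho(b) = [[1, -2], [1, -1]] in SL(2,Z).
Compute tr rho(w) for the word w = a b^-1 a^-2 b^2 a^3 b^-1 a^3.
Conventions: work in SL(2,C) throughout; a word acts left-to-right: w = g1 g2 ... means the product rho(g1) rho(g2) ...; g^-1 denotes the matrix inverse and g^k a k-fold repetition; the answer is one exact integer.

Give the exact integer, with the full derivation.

rho(a) = [[1, 3], [-1, -2]]
... * rho(b^-1) = [[-1, 2], [-1, 1]]  ->  [[-4, 5], [3, -4]]
... * rho(a^-1) = [[-2, -3], [1, 1]]  ->  [[13, 17], [-10, -13]]
... * rho(a^-1) = [[-2, -3], [1, 1]]  ->  [[-9, -22], [7, 17]]
... * rho(b) = [[1, -2], [1, -1]]  ->  [[-31, 40], [24, -31]]
... * rho(b) = [[1, -2], [1, -1]]  ->  [[9, 22], [-7, -17]]
... * rho(a) = [[1, 3], [-1, -2]]  ->  [[-13, -17], [10, 13]]
... * rho(a) = [[1, 3], [-1, -2]]  ->  [[4, -5], [-3, 4]]
... * rho(a) = [[1, 3], [-1, -2]]  ->  [[9, 22], [-7, -17]]
... * rho(b^-1) = [[-1, 2], [-1, 1]]  ->  [[-31, 40], [24, -31]]
... * rho(a) = [[1, 3], [-1, -2]]  ->  [[-71, -173], [55, 134]]
... * rho(a) = [[1, 3], [-1, -2]]  ->  [[102, 133], [-79, -103]]
... * rho(a) = [[1, 3], [-1, -2]]  ->  [[-31, 40], [24, -31]]
tr = -31 + -31 = -62

-62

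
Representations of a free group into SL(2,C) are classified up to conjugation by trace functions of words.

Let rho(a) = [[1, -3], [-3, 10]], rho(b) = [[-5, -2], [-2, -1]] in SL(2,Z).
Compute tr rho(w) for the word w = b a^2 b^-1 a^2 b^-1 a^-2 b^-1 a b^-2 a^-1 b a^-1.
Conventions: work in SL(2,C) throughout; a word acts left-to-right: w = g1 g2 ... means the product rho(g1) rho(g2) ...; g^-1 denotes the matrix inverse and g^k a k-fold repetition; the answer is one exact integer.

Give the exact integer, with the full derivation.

41410200261

rho(b) = [[-5, -2], [-2, -1]]
... * rho(a) = [[1, -3], [-3, 10]]  ->  [[1, -5], [1, -4]]
... * rho(a) = [[1, -3], [-3, 10]]  ->  [[16, -53], [13, -43]]
... * rho(b^-1) = [[-1, 2], [2, -5]]  ->  [[-122, 297], [-99, 241]]
... * rho(a) = [[1, -3], [-3, 10]]  ->  [[-1013, 3336], [-822, 2707]]
... * rho(a) = [[1, -3], [-3, 10]]  ->  [[-11021, 36399], [-8943, 29536]]
... * rho(b^-1) = [[-1, 2], [2, -5]]  ->  [[83819, -204037], [68015, -165566]]
... * rho(a^-1) = [[10, 3], [3, 1]]  ->  [[226079, 47420], [183452, 38479]]
... * rho(a^-1) = [[10, 3], [3, 1]]  ->  [[2403050, 725657], [1949957, 588835]]
... * rho(b^-1) = [[-1, 2], [2, -5]]  ->  [[-951736, 1177815], [-772287, 955739]]
... * rho(a) = [[1, -3], [-3, 10]]  ->  [[-4485181, 14633358], [-3639504, 11874251]]
... * rho(b^-1) = [[-1, 2], [2, -5]]  ->  [[33751897, -82137152], [27388006, -66650263]]
... * rho(b^-1) = [[-1, 2], [2, -5]]  ->  [[-198026201, 478189554], [-160688532, 388027327]]
... * rho(a^-1) = [[10, 3], [3, 1]]  ->  [[-545693348, -115889049], [-442803339, -94038269]]
... * rho(b) = [[-5, -2], [-2, -1]]  ->  [[2960244838, 1207275745], [2402093233, 979644947]]
... * rho(a^-1) = [[10, 3], [3, 1]]  ->  [[33224275615, 10088010259], [26959867171, 8185924646]]
tr = 33224275615 + 8185924646 = 41410200261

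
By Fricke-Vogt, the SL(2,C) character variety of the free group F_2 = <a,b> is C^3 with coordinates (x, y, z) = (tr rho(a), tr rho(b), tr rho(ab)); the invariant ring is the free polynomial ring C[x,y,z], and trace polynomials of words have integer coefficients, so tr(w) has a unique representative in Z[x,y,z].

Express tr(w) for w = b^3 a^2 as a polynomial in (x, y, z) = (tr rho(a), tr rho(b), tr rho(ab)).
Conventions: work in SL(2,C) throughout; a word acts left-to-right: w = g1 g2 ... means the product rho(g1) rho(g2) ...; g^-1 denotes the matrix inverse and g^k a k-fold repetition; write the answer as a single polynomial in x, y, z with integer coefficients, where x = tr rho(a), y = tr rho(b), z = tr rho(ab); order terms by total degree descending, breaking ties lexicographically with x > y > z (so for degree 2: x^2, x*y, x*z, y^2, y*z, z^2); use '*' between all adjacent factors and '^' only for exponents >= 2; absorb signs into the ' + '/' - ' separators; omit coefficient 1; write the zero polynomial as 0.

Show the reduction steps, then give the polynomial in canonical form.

x*y^2*z - x^2*y - y^3 - x*z + 3*y

tr(b a b) = tr(b)*tr(a b) - tr(a)   [square of b] = y*z - x
tr(b^3 a) = tr(b)*tr(b a b) - tr(b a)   [square of b] = y^2*z - x*y - z
tr(b^2) = tr(b)*tr(b) - tr(1)   [square of b] = y^2 - 2
tr(b^3) = tr(b)*tr(b^2) - tr(b)   [square of b] = y^3 - 3*y
tr(b^3 a^2) = tr(a)*tr(b^3 a) - tr(b^3)   [square of a] = x*y^2*z - x^2*y - y^3 - x*z + 3*y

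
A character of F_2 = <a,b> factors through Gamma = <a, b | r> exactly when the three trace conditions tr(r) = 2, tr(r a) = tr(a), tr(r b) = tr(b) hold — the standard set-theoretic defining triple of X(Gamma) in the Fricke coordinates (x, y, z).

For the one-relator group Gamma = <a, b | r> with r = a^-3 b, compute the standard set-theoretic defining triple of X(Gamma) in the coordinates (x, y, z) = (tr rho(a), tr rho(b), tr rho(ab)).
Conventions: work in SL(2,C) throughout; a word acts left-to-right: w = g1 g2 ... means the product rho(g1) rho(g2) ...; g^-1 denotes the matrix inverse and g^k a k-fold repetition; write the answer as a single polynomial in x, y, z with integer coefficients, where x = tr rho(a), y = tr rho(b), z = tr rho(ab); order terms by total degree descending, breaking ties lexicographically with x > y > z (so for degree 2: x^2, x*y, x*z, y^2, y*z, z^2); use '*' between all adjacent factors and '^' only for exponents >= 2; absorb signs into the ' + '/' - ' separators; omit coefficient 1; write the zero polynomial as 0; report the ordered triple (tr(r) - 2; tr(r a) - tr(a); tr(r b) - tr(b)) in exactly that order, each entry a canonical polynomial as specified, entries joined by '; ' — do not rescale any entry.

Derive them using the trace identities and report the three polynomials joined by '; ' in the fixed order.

apply: tr(a^-1 b) = tr(b) tr(a) - tr(b a)   [inverse elimination on a] = x*y - z
tr(a^-2 b) = tr(a^-1 b) tr(a) - tr(a^-1 b a)   [inverse elimination on a] = x^2*y - x*z - y
use: tr(a^-3 b) = tr(a^-2 b) tr(a) - tr(a^-2 b a)   [inverse elimination on a] = x^3*y - x^2*z - 2*x*y + z
tr(b^2) = tr(b) tr(b) - tr(1) = y^2 - 2
tr(b^2 a) = tr(b) tr(a b) - tr(a) = y*z - x
tr(a^-1 b^2) = tr(b^2) tr(a) - tr(b^2 a) = x*y^2 - y*z - x
tr(b^2 a^-2) = tr(a^-1 b^2) tr(a) - tr(a^-1 b^2 a) = x^2*y^2 - x*y*z - x^2 - y^2 + 2
tr(a^-3 b^2) = tr(b^2 a^-2) tr(a) - tr(b^2 a^-1) = x^3*y^2 - x^2*y*z - x^3 - 2*x*y^2 + y*z + 3*x
assemble the triple (tr(r) - 2; tr(r a) - x; tr(r b) - y)

x^3*y - x^2*z - 2*x*y + z - 2; x^2*y - x*z - x - y; x^3*y^2 - x^2*y*z - x^3 - 2*x*y^2 + y*z + 3*x - y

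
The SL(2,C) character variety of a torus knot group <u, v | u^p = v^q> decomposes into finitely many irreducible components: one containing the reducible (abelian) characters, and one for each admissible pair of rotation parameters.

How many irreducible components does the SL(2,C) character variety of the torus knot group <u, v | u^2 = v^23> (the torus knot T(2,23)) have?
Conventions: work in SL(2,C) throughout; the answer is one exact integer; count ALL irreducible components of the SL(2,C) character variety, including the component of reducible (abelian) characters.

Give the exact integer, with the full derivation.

12

For T(2,23): irreducibility forces the central element u^2 = v^23 to one of +I, -I.
So on each irreducible component the traces are pinned: tr(u) = 2*cos(pi*alpha/2) with 1 <= alpha <= 1, tr(v) = 2*cos(pi*beta/23) with 1 <= beta <= 22.
Consistency of u^2 = (-1)^alpha I with v^23 = (-1)^beta I forces alpha = beta (mod 2).
Counting: 1 odd alphas x 11 odd betas + 0 even alphas x 11 even betas = 11 + 0 = 11.
Total: 11 irreducible-character components + 1 reducible (abelian) component = 12.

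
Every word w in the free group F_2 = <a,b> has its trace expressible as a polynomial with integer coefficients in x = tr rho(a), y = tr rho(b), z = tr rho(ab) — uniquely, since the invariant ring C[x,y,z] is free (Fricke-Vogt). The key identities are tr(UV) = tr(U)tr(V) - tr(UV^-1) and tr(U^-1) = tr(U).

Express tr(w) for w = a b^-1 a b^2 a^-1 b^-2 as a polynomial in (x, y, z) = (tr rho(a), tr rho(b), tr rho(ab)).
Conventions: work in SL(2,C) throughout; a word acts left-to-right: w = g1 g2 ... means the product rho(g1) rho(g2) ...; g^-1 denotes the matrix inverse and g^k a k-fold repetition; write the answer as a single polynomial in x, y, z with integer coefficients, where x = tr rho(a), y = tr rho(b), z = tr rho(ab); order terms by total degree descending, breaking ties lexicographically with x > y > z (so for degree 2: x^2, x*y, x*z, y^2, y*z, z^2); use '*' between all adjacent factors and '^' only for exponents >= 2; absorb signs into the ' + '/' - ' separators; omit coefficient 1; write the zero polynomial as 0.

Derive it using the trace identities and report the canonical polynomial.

so tr(a b a) = tr(a)*tr(b a) - tr(b) = x*z - y
tr(a b a b) = tr(a b)*tr(a b) - tr(1)   [split at repeated a] = z^2 - 2
reduce: tr(a b^-1 a b) = tr(a b a)*tr(b) - tr(a b a b) = x*y*z - y^2 - z^2 + 2
reduce: tr(a^2) = tr(a)*tr(a) - tr(1) = x^2 - 2
tr(a b^2 a) = tr(b)*tr(a^2 b) - tr(a^2) = x*y*z - x^2 - y^2 + 2
so tr(a b^2) = tr(b)*tr(a b) - tr(a) = y*z - x
reduce: tr(a^2 b^2 a) = tr(a)*tr(a b^2 a) - tr(a b^2) = x^2*y*z - x^3 - x*y^2 - y*z + 3*x
reduce: tr(b^2 a b a) = tr(b)*tr(a b a b) - tr(a b a) = y*z^2 - x*z - y
reduce: tr(b^2 a b) = tr(b)*tr(b a b) - tr(b a) = y^2*z - x*y - z
reduce: tr(a^2 b^2 a b) = tr(a)*tr(b^2 a b a) - tr(b^2 a b) = x*y*z^2 - x^2*z - y^2*z + z
tr(a b^2 a b^-1 a) = tr(a^2 b^2 a)*tr(b) - tr(a^2 b^2 a b) = x^2*y^2*z - x^3*y - x*y^3 - x*y*z^2 + x^2*z + 3*x*y - z
tr(a b a b^2 a) = tr(a)*tr(b a b^2 a) - tr(b a b^2) = x*y*z^2 - x^2*z - y^2*z + z
tr(a b a b a b) = tr(a b a b)*tr(a b) - tr(b a)   [split at repeated a] = z^3 - 3*z
so tr(a b a b a) = tr(a)*tr(b a b a) - tr(b a b) = x*z^2 - y*z - x
tr(a b a b^2 a b) = tr(b)*tr(a b a b a b) - tr(a b a b a) = y*z^3 - x*z^2 - 2*y*z + x
reduce: tr(a b^2 a b^-1 a b) = tr(a b a b^2 a)*tr(b) - tr(a b a b^2 a b) = x*y^2*z^2 - x^2*y*z - y^3*z - y*z^3 + x*z^2 + 3*y*z - x
tr(b^-1 a b^-1 a b^2 a) = tr(a b^2 a b^-1 a)*tr(b) - tr(a b^2 a b^-1 a b) = x^2*y^3*z - x^3*y^2 - x*y^4 - 2*x*y^2*z^2 + 2*x^2*y*z + y^3*z + y*z^3 + 3*x*y^2 - x*z^2 - 4*y*z + x
so tr(b^-1 a b^-1 a b^2 a^-1) = tr(b^-1 a b^-1 a b^2)*tr(a) - tr(b^-1 a b^-1 a b^2 a) = -x^2*y^3*z + x^3*y^2 + x*y^4 + 2*x*y^2*z^2 - x^2*y*z - y^3*z - y*z^3 - 4*x*y^2 + 4*y*z + x
so tr(a b^-1 a b^2 a^-1 b^-2) = tr(b^-1 a b^-1 a b^2 a^-1)*tr(b) - tr(b^-1 a b^-1 a b^2 a^-1 b) = -x^2*y^4*z + x^3*y^3 + x*y^5 + 2*x*y^3*z^2 - x^2*y^2*z - y^4*z - y^2*z^3 - 4*x*y^3 + 4*y^2*z + x*y - z

-x^2*y^4*z + x^3*y^3 + x*y^5 + 2*x*y^3*z^2 - x^2*y^2*z - y^4*z - y^2*z^3 - 4*x*y^3 + 4*y^2*z + x*y - z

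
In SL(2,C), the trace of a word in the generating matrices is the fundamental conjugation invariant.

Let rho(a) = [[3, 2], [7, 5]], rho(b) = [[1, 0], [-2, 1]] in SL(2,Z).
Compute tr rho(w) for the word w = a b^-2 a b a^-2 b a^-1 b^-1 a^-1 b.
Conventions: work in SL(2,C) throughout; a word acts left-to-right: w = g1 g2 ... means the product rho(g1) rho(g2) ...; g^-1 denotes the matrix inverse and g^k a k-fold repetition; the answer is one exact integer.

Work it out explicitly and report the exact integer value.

-89170

rho(a) = [[3, 2], [7, 5]]
... * rho(b^-1) = [[1, 0], [2, 1]]  ->  [[7, 2], [17, 5]]
... * rho(b^-1) = [[1, 0], [2, 1]]  ->  [[11, 2], [27, 5]]
... * rho(a) = [[3, 2], [7, 5]]  ->  [[47, 32], [116, 79]]
... * rho(b) = [[1, 0], [-2, 1]]  ->  [[-17, 32], [-42, 79]]
... * rho(a^-1) = [[5, -2], [-7, 3]]  ->  [[-309, 130], [-763, 321]]
... * rho(a^-1) = [[5, -2], [-7, 3]]  ->  [[-2455, 1008], [-6062, 2489]]
... * rho(b) = [[1, 0], [-2, 1]]  ->  [[-4471, 1008], [-11040, 2489]]
... * rho(a^-1) = [[5, -2], [-7, 3]]  ->  [[-29411, 11966], [-72623, 29547]]
... * rho(b^-1) = [[1, 0], [2, 1]]  ->  [[-5479, 11966], [-13529, 29547]]
... * rho(a^-1) = [[5, -2], [-7, 3]]  ->  [[-111157, 46856], [-274474, 115699]]
... * rho(b) = [[1, 0], [-2, 1]]  ->  [[-204869, 46856], [-505872, 115699]]
tr = -204869 + 115699 = -89170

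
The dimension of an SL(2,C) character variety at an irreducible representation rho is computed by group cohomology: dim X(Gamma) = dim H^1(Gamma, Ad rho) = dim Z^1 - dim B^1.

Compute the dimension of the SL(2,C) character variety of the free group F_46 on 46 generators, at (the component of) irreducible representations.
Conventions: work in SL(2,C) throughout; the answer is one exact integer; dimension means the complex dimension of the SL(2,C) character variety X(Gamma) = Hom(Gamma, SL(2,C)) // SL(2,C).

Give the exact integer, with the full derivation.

Here Gamma is free of rank 46 — no relator constrains a cocycle.
So Z^1 = (sl_2)^46 in full: dim Z^1 = 138.
dim B^1 = 3: the coboundary map is injective because an irreducible image has centralizer 0 in sl_2.
dim H^1 = 138 - 3 = 135, which is dim X.

135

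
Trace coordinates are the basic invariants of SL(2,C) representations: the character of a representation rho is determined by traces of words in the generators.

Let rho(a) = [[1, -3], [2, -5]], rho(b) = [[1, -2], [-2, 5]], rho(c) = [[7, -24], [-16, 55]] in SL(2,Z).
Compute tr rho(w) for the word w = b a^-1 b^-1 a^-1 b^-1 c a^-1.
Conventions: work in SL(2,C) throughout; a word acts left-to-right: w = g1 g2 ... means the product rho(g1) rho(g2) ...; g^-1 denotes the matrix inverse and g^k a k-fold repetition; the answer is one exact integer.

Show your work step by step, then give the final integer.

106

rho(b) = [[1, -2], [-2, 5]]
... * rho(a^-1) = [[-5, 3], [-2, 1]]  ->  [[-1, 1], [0, -1]]
... * rho(b^-1) = [[5, 2], [2, 1]]  ->  [[-3, -1], [-2, -1]]
... * rho(a^-1) = [[-5, 3], [-2, 1]]  ->  [[17, -10], [12, -7]]
... * rho(b^-1) = [[5, 2], [2, 1]]  ->  [[65, 24], [46, 17]]
... * rho(c) = [[7, -24], [-16, 55]]  ->  [[71, -240], [50, -169]]
... * rho(a^-1) = [[-5, 3], [-2, 1]]  ->  [[125, -27], [88, -19]]
tr = 125 + -19 = 106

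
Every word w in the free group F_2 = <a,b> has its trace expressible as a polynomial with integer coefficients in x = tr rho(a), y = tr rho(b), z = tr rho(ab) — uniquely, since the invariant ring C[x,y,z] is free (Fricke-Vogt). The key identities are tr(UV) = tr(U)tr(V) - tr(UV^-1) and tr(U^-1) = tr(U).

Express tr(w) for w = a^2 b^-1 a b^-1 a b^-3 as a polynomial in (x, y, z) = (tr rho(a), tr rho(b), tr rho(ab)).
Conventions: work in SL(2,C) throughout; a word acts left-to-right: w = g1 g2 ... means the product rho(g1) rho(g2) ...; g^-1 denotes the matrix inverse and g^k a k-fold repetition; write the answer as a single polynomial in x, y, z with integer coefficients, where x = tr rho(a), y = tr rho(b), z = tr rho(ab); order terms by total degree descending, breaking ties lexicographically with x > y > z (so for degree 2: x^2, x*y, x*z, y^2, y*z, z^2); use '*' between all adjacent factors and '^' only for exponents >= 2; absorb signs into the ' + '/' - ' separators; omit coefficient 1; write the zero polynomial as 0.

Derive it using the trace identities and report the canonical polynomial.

and trace(a^2) = trace(a) trace(a) - trace(1) = x^2 - 2
trace(a^3) = trace(a) trace(a^2) - trace(a) = x^3 - 3*x
trace(a^4) = trace(a) trace(a^3) - trace(a^2) = x^4 - 4*x^2 + 2
next, trace(b a^2) = trace(a) trace(b a) - trace(b) = x*z - y
trace(a b a^2) = trace(a) trace(b a^2) - trace(b a) = x^2*z - x*y - z
and trace(a^4 b) = trace(a) trace(a b a^2) - trace(a b a) = x^3*z - x^2*y - 2*x*z + y
trace(a b^-1 a^3) = trace(a^4) trace(b) - trace(a^4 b) = x^4*y - x^3*z - 3*x^2*y + 2*x*z + y
trace(b a b a) = trace(a b) trace(a b) - trace(1) = z^2 - 2
next, trace(b a b) = trace(b) trace(a b) - trace(a) = y*z - x
trace(b a b a^2) = trace(a) trace(b a b a) - trace(b a b) = x*z^2 - y*z - x
trace(a^3 b a b) = trace(a) trace(b a b a^2) - trace(b a b a) = x^2*z^2 - x*y*z - x^2 - z^2 + 2
trace(a b^-1 a^3 b) = trace(a^3 b a) trace(b) - trace(a^3 b a b) = x^3*y*z - x^2*y^2 - x^2*z^2 - x*y*z + x^2 + y^2 + z^2 - 2
trace(a b^-1 a b^-1 a^2) = trace(a b^-1 a^3) trace(b) - trace(a b^-1 a^3 b) = x^4*y^2 - 2*x^3*y*z - 2*x^2*y^2 + x^2*z^2 + 3*x*y*z - x^2 - z^2 + 2
trace(b^2) = trace(b) trace(b) - trace(1) = y^2 - 2
and trace(b a^2 b) = trace(a) trace(b^2 a) - trace(b^2) = x*y*z - x^2 - y^2 + 2
next, trace(a^2 b a^2 b) = trace(a) trace(b a^2 b a) - trace(b a^2 b) = x^2*z^2 - 2*x*y*z + y^2 - 2
trace(a b^-1 a^2 b a) = trace(a^2 b a^2) trace(b) - trace(a^2 b a^2 b) = x^3*y*z - x^2*y^2 - x^2*z^2 + 2
next, trace(b a b a b a) = trace(b a b a) trace(b a) - trace(a b) = z^3 - 3*z
and trace(b a b a b) = trace(b) trace(a b a b) - trace(a b a) = y*z^2 - x*z - y
trace(a^2 b a b a b) = trace(a) trace(b a b a b a) - trace(b a b a b) = x*z^3 - y*z^2 - 2*x*z + y
trace(a b^-1 a^2 b a b) = trace(a^2 b a b a) trace(b) - trace(a^2 b a b a b) = x^2*y*z^2 - x*y^2*z - x*z^3 - x^2*y + 2*x*z + y
and trace(a b^-1 a b^-1 a^2 b) = trace(a b^-1 a^2 b a) trace(b) - trace(a b^-1 a^2 b a b) = x^3*y^2*z - x^2*y^3 - 2*x^2*y*z^2 + x*y^2*z + x*z^3 + x^2*y - 2*x*z + y
trace(b^-1 a^2 b^-1 a b^-1 a) = trace(a b^-1 a b^-1 a^2) trace(b) - trace(a b^-1 a b^-1 a^2 b) = x^4*y^3 - 3*x^3*y^2*z - x^2*y^3 + 3*x^2*y*z^2 + 2*x*y^2*z - x*z^3 - 2*x^2*y - y*z^2 + 2*x*z + y
trace(b^-1 a^2 b^-1 a b^-1 a b^-1) = trace(b^-1 a^2 b^-1 a b^-1 a) trace(b) - trace(b^-1 a^2 b^-1 a b^-1 a b) = x^4*y^4 - 3*x^3*y^3*z - x^4*y^2 - x^2*y^4 + 3*x^2*y^2*z^2 + 2*x^3*y*z + 2*x*y^3*z - x*y*z^3 - x^2*z^2 - y^2*z^2 - x*y*z + x^2 + y^2 + z^2 - 2
next, trace(a^2 b^-1 a b^-1 a b^-3) = trace(b^-1 a^2 b^-1 a b^-1 a b^-1) trace(b) - trace(b^-1 a^2 b^-1 a b^-1 a) = x^4*y^5 - 3*x^3*y^4*z - 2*x^4*y^3 - x^2*y^5 + 3*x^2*y^3*z^2 + 5*x^3*y^2*z + 2*x*y^4*z - x*y^2*z^3 + x^2*y^3 - 4*x^2*y*z^2 - y^3*z^2 - 3*x*y^2*z + x*z^3 + 3*x^2*y + y^3 + 2*y*z^2 - 2*x*z - 3*y

x^4*y^5 - 3*x^3*y^4*z - 2*x^4*y^3 - x^2*y^5 + 3*x^2*y^3*z^2 + 5*x^3*y^2*z + 2*x*y^4*z - x*y^2*z^3 + x^2*y^3 - 4*x^2*y*z^2 - y^3*z^2 - 3*x*y^2*z + x*z^3 + 3*x^2*y + y^3 + 2*y*z^2 - 2*x*z - 3*y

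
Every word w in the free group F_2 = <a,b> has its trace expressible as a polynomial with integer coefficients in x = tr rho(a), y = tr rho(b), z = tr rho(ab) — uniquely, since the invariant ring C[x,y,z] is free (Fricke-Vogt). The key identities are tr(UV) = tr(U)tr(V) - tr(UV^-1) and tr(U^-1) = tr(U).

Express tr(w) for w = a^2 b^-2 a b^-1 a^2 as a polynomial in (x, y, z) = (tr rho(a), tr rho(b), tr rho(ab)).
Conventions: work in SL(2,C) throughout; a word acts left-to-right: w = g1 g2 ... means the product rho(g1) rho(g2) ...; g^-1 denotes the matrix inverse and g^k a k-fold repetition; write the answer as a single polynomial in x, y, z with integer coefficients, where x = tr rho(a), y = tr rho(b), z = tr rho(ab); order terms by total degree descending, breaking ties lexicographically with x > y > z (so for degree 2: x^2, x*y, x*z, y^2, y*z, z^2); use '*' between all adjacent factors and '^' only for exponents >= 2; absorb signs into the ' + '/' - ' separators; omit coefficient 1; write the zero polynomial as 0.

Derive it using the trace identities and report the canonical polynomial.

use: tr(a^2) = tr(a) * tr(a) - tr(1) = x^2 - 2
apply: tr(a^3) = tr(a) * tr(a^2) - tr(a) = x^3 - 3*x
tr(a^4) = tr(a) * tr(a^3) - tr(a^2) = x^4 - 4*x^2 + 2
tr(a^5) = tr(a) * tr(a^4) - tr(a^3) = x^5 - 5*x^3 + 5*x
apply: tr(a b a) = tr(a) * tr(b a) - tr(b) = x*z - y
tr(a b a^2) = tr(a) * tr(a b a) - tr(a b) = x^2*z - x*y - z
apply: tr(a b a^3) = tr(a) * tr(a b a^2) - tr(a b a) = x^3*z - x^2*y - 2*x*z + y
tr(a^5 b) = tr(a) * tr(a b a^3) - tr(a b a^2) = x^4*z - x^3*y - 3*x^2*z + 2*x*y + z
apply: tr(a b^-1 a^4) = tr(a^5) * tr(b) - tr(a^5 b) = x^5*y - x^4*z - 4*x^3*y + 3*x^2*z + 3*x*y - z
apply: tr(b a b a) = tr(a b) * tr(a b) - tr(1) = z^2 - 2
tr(b a b) = tr(b) * tr(a b) - tr(a) = y*z - x
use: tr(a b a b a) = tr(a) * tr(b a b a) - tr(b a b) = x*z^2 - y*z - x
tr(a^2 b a b a) = tr(a) * tr(a b a b a) - tr(a b a b) = x^2*z^2 - x*y*z - x^2 - z^2 + 2
apply: tr(a^4 b a b) = tr(a) * tr(a^2 b a b a) - tr(a^2 b a b) = x^3*z^2 - x^2*y*z - x^3 - 2*x*z^2 + y*z + 3*x
tr(a b^-1 a^4 b) = tr(a^4 b a) * tr(b) - tr(a^4 b a b) = x^4*y*z - x^3*y^2 - x^3*z^2 - 2*x^2*y*z + x^3 + 2*x*y^2 + 2*x*z^2 - 3*x
tr(b^-1 a b^-1 a^4) = tr(a b^-1 a^4) * tr(b) - tr(a b^-1 a^4 b) = x^5*y^2 - 2*x^4*y*z - 3*x^3*y^2 + x^3*z^2 + 5*x^2*y*z - x^3 + x*y^2 - 2*x*z^2 - y*z + 3*x
apply: tr(a^2 b^-2 a b^-1 a^2) = tr(b^-1 a b^-1 a^4) * tr(b) - tr(b^-1 a b^-1 a^4 b) = x^5*y^3 - 2*x^4*y^2*z - x^5*y - 3*x^3*y^3 + x^3*y*z^2 + x^4*z + 5*x^2*y^2*z + 3*x^3*y + x*y^3 - 2*x*y*z^2 - 3*x^2*z - y^2*z + z

x^5*y^3 - 2*x^4*y^2*z - x^5*y - 3*x^3*y^3 + x^3*y*z^2 + x^4*z + 5*x^2*y^2*z + 3*x^3*y + x*y^3 - 2*x*y*z^2 - 3*x^2*z - y^2*z + z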